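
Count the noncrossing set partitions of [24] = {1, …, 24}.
C_24 = 1289904147324

These noncrossing partitions are counted by the Catalan number C_n = (1/(n + 1)) · C(2n, n). For n = 24: C_24 = (1/25) · C(48, 24) = 32247603683100/25 = 1289904147324.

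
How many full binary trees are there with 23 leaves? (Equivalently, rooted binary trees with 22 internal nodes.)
C_22 = 91482563640

These full binary trees are counted by the Catalan number C_n = (1/(n + 1)) · C(2n, n). For n = 22: C_22 = (1/23) · C(44, 22) = 2104098963720/23 = 91482563640.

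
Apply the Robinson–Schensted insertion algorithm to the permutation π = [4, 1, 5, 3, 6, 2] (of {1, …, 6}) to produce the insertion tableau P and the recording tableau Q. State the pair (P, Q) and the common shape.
P = [1, 2, 6] / [3, 5] / [4];  Q = [1, 3, 5] / [2, 4] / [6];  common shape = (3, 2, 1)

Row-insert the values π_1, π_2, … into P one at a time, bumping the leftmost entry strictly greater than the inserted value down to the next row. The recording tableau Q records, in position (i, j), the step at which that cell was added to P.
  Insert 4 (step 1): P = [4];  Q = [1]
  Insert 1 (step 2): P = [1] / [4];  Q = [1] / [2]
  Insert 5 (step 3): P = [1, 5] / [4];  Q = [1, 3] / [2]
  Insert 3 (step 4): P = [1, 3] / [4, 5];  Q = [1, 3] / [2, 4]
  Insert 6 (step 5): P = [1, 3, 6] / [4, 5];  Q = [1, 3, 5] / [2, 4]
  Insert 2 (step 6): P = [1, 2, 6] / [3, 5] / [4];  Q = [1, 3, 5] / [2, 4] / [6]
Final shape: (3, 2, 1).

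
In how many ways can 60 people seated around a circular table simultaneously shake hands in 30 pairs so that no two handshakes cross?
C_30 = 3814986502092304

These noncrossing handshakes are counted by the Catalan number C_n = (1/(n + 1)) · C(2n, n). For n = 30: C_30 = (1/31) · C(60, 30) = 118264581564861424/31 = 3814986502092304.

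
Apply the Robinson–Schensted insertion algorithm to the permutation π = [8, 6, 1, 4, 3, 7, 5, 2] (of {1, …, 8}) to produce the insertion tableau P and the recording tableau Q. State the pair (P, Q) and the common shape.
P = [1, 2, 5] / [3, 7] / [4] / [6] / [8];  Q = [1, 4, 6] / [2, 7] / [3] / [5] / [8];  common shape = (3, 2, 1, 1, 1)

Row-insert the values π_1, π_2, … into P one at a time, bumping the leftmost entry strictly greater than the inserted value down to the next row. The recording tableau Q records, in position (i, j), the step at which that cell was added to P.
  Insert 8 (step 1): P = [8];  Q = [1]
  Insert 6 (step 2): P = [6] / [8];  Q = [1] / [2]
  Insert 1 (step 3): P = [1] / [6] / [8];  Q = [1] / [2] / [3]
  Insert 4 (step 4): P = [1, 4] / [6] / [8];  Q = [1, 4] / [2] / [3]
  Insert 3 (step 5): P = [1, 3] / [4] / [6] / [8];  Q = [1, 4] / [2] / [3] / [5]
  Insert 7 (step 6): P = [1, 3, 7] / [4] / [6] / [8];  Q = [1, 4, 6] / [2] / [3] / [5]
  Insert 5 (step 7): P = [1, 3, 5] / [4, 7] / [6] / [8];  Q = [1, 4, 6] / [2, 7] / [3] / [5]
  Insert 2 (step 8): P = [1, 2, 5] / [3, 7] / [4] / [6] / [8];  Q = [1, 4, 6] / [2, 7] / [3] / [5] / [8]
Final shape: (3, 2, 1, 1, 1).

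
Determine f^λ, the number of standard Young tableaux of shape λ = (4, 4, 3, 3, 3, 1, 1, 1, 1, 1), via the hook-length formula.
# SYT of shape (4, 4, 3, 3, 3, 1, 1, 1, 1, 1) = 229808040

Hook-length formula: f^λ = n! / Π hook(c), product over all cells c of the Young diagram. For λ = (4, 4, 3, 3, 3, 1, 1, 1, 1, 1), n = 22 boxes. Hook lengths by row (left-to-right, top-to-bottom): [13, 7, 6, 2]; [12, 6, 5, 1]; [10, 4, 3]; [9, 3, 2]; [8, 2, 1]; [5]; [4]; [3]; [2]; [1]. Product of hooks = 4891041792000. So f^λ = 22! / 4891041792000 = 1124000727777607680000 / 4891041792000 = 229808040.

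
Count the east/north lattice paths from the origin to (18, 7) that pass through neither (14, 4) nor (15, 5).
Number of paths = 279760

Inclusion–exclusion. Total paths: C(25, 18) = 480700. Through P₁: C(18, 14)·C(7, 4) = 107100. Through P₂: C(20, 15)·C(5, 3) = 155040. Since P₁ is strictly southwest of P₂, a monotone path through both must visit P₁ then P₂; paths through both = C(18, 14)·C(2, 1)·C(5, 3) = 61200. Avoid both = 480700 − 107100 − 155040 + 61200 = 279760.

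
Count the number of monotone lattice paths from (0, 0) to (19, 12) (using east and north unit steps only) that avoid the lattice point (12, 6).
Number of paths = 109264701

Total paths from (0, 0) to (19, 12): C(31, 19) = 141120525. Paths through (12, 6): (paths (0, 0) → (12, 6)) × (paths (12, 6) → (19, 12)) = C(18, 12) · C(13, 7) = 18564 · 1716 = 31855824. Avoidance count = 141120525 − 31855824 = 109264701.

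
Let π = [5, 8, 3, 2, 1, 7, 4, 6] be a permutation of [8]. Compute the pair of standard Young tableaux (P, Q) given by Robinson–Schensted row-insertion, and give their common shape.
P = [1, 4, 6] / [2, 7] / [3, 8] / [5];  Q = [1, 2, 8] / [3, 6] / [4, 7] / [5];  common shape = (3, 2, 2, 1)

Row-insert the values π_1, π_2, … into P one at a time, bumping the leftmost entry strictly greater than the inserted value down to the next row. The recording tableau Q records, in position (i, j), the step at which that cell was added to P.
  Insert 5 (step 1): P = [5];  Q = [1]
  Insert 8 (step 2): P = [5, 8];  Q = [1, 2]
  Insert 3 (step 3): P = [3, 8] / [5];  Q = [1, 2] / [3]
  Insert 2 (step 4): P = [2, 8] / [3] / [5];  Q = [1, 2] / [3] / [4]
  Insert 1 (step 5): P = [1, 8] / [2] / [3] / [5];  Q = [1, 2] / [3] / [4] / [5]
  Insert 7 (step 6): P = [1, 7] / [2, 8] / [3] / [5];  Q = [1, 2] / [3, 6] / [4] / [5]
  Insert 4 (step 7): P = [1, 4] / [2, 7] / [3, 8] / [5];  Q = [1, 2] / [3, 6] / [4, 7] / [5]
  Insert 6 (step 8): P = [1, 4, 6] / [2, 7] / [3, 8] / [5];  Q = [1, 2, 8] / [3, 6] / [4, 7] / [5]
Final shape: (3, 2, 2, 1).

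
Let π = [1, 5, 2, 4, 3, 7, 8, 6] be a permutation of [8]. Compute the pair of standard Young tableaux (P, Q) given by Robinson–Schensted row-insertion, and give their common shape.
P = [1, 2, 3, 6, 8] / [4, 7] / [5];  Q = [1, 2, 4, 6, 7] / [3, 8] / [5];  common shape = (5, 2, 1)

Row-insert the values π_1, π_2, … into P one at a time, bumping the leftmost entry strictly greater than the inserted value down to the next row. The recording tableau Q records, in position (i, j), the step at which that cell was added to P.
  Insert 1 (step 1): P = [1];  Q = [1]
  Insert 5 (step 2): P = [1, 5];  Q = [1, 2]
  Insert 2 (step 3): P = [1, 2] / [5];  Q = [1, 2] / [3]
  Insert 4 (step 4): P = [1, 2, 4] / [5];  Q = [1, 2, 4] / [3]
  Insert 3 (step 5): P = [1, 2, 3] / [4] / [5];  Q = [1, 2, 4] / [3] / [5]
  Insert 7 (step 6): P = [1, 2, 3, 7] / [4] / [5];  Q = [1, 2, 4, 6] / [3] / [5]
  Insert 8 (step 7): P = [1, 2, 3, 7, 8] / [4] / [5];  Q = [1, 2, 4, 6, 7] / [3] / [5]
  Insert 6 (step 8): P = [1, 2, 3, 6, 8] / [4, 7] / [5];  Q = [1, 2, 4, 6, 7] / [3, 8] / [5]
Final shape: (5, 2, 1).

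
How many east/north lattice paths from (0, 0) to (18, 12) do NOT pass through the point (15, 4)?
Number of paths = 85853685

Total paths from (0, 0) to (18, 12): C(30, 18) = 86493225. Paths through (15, 4): (paths (0, 0) → (15, 4)) × (paths (15, 4) → (18, 12)) = C(19, 15) · C(11, 3) = 3876 · 165 = 639540. Avoidance count = 86493225 − 639540 = 85853685.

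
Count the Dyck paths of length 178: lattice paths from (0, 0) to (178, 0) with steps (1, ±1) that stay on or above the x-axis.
C_89 = 254224158304000796523953440778841647086547372026600

These Dyck paths are counted by the Catalan number C_n = (1/(n + 1)) · C(2n, n). For n = 89: C_89 = (1/90) · C(178, 89) = 22880174247360071687155809670095748237789263482394000/90 = 254224158304000796523953440778841647086547372026600.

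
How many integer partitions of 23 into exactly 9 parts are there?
p(23, 9 parts) = 123

Partitions of n into exactly k parts are in bijection with partitions of n − k into at most k parts (subtract 1 from each part). So p(23, exactly 9) = p(14, parts ≤ 9). Computing via the recurrence p(m, j) = p(m, j−1) + p(m−j, j) gives 123.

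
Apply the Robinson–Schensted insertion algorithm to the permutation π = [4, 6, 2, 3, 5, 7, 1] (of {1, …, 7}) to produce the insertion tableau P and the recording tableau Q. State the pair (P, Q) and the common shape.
P = [1, 3, 5, 7] / [2, 6] / [4];  Q = [1, 2, 5, 6] / [3, 4] / [7];  common shape = (4, 2, 1)

Row-insert the values π_1, π_2, … into P one at a time, bumping the leftmost entry strictly greater than the inserted value down to the next row. The recording tableau Q records, in position (i, j), the step at which that cell was added to P.
  Insert 4 (step 1): P = [4];  Q = [1]
  Insert 6 (step 2): P = [4, 6];  Q = [1, 2]
  Insert 2 (step 3): P = [2, 6] / [4];  Q = [1, 2] / [3]
  Insert 3 (step 4): P = [2, 3] / [4, 6];  Q = [1, 2] / [3, 4]
  Insert 5 (step 5): P = [2, 3, 5] / [4, 6];  Q = [1, 2, 5] / [3, 4]
  Insert 7 (step 6): P = [2, 3, 5, 7] / [4, 6];  Q = [1, 2, 5, 6] / [3, 4]
  Insert 1 (step 7): P = [1, 3, 5, 7] / [2, 6] / [4];  Q = [1, 2, 5, 6] / [3, 4] / [7]
Final shape: (4, 2, 1).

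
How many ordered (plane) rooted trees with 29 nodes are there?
C_28 = 263747951750360

These ordered rooted trees are counted by the Catalan number C_n = (1/(n + 1)) · C(2n, n). For n = 28: C_28 = (1/29) · C(56, 28) = 7648690600760440/29 = 263747951750360.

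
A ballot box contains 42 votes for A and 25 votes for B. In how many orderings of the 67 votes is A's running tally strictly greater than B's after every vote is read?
Strict-lead orderings = 424618798185894312

Total orderings of the 67 votes with 42 for A: C(67, 42) = 1673497616379701112. By the Bertrand ballot formula (Cycle Lemma / reflection principle), the number of orderings in which A is strictly ahead of B throughout is (p − q)/(p + q) · C(p + q, p) = (42 − 25)/(42 + 25) · 1673497616379701112 = 424618798185894312.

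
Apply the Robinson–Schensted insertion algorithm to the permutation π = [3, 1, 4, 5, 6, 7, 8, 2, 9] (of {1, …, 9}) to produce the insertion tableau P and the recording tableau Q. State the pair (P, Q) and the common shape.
P = [1, 2, 5, 6, 7, 8, 9] / [3, 4];  Q = [1, 3, 4, 5, 6, 7, 9] / [2, 8];  common shape = (7, 2)

Row-insert the values π_1, π_2, … into P one at a time, bumping the leftmost entry strictly greater than the inserted value down to the next row. The recording tableau Q records, in position (i, j), the step at which that cell was added to P.
  Insert 3 (step 1): P = [3];  Q = [1]
  Insert 1 (step 2): P = [1] / [3];  Q = [1] / [2]
  Insert 4 (step 3): P = [1, 4] / [3];  Q = [1, 3] / [2]
  Insert 5 (step 4): P = [1, 4, 5] / [3];  Q = [1, 3, 4] / [2]
  Insert 6 (step 5): P = [1, 4, 5, 6] / [3];  Q = [1, 3, 4, 5] / [2]
  Insert 7 (step 6): P = [1, 4, 5, 6, 7] / [3];  Q = [1, 3, 4, 5, 6] / [2]
  Insert 8 (step 7): P = [1, 4, 5, 6, 7, 8] / [3];  Q = [1, 3, 4, 5, 6, 7] / [2]
  Insert 2 (step 8): P = [1, 2, 5, 6, 7, 8] / [3, 4];  Q = [1, 3, 4, 5, 6, 7] / [2, 8]
  Insert 9 (step 9): P = [1, 2, 5, 6, 7, 8, 9] / [3, 4];  Q = [1, 3, 4, 5, 6, 7, 9] / [2, 8]
Final shape: (7, 2).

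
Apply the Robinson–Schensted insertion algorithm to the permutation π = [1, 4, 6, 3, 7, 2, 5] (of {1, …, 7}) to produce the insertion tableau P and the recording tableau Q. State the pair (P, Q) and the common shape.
P = [1, 2, 5, 7] / [3, 6] / [4];  Q = [1, 2, 3, 5] / [4, 7] / [6];  common shape = (4, 2, 1)

Row-insert the values π_1, π_2, … into P one at a time, bumping the leftmost entry strictly greater than the inserted value down to the next row. The recording tableau Q records, in position (i, j), the step at which that cell was added to P.
  Insert 1 (step 1): P = [1];  Q = [1]
  Insert 4 (step 2): P = [1, 4];  Q = [1, 2]
  Insert 6 (step 3): P = [1, 4, 6];  Q = [1, 2, 3]
  Insert 3 (step 4): P = [1, 3, 6] / [4];  Q = [1, 2, 3] / [4]
  Insert 7 (step 5): P = [1, 3, 6, 7] / [4];  Q = [1, 2, 3, 5] / [4]
  Insert 2 (step 6): P = [1, 2, 6, 7] / [3] / [4];  Q = [1, 2, 3, 5] / [4] / [6]
  Insert 5 (step 7): P = [1, 2, 5, 7] / [3, 6] / [4];  Q = [1, 2, 3, 5] / [4, 7] / [6]
Final shape: (4, 2, 1).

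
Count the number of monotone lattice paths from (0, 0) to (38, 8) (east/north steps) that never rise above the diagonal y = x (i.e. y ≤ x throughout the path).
Number of paths = 207408135

By the reflection principle (André's argument), the number of monotone paths to (38, 8) with n ≤ m that never go above y = x is C(46, 38) − C(46, 39) = 260932815 − 53524680 = 207408135.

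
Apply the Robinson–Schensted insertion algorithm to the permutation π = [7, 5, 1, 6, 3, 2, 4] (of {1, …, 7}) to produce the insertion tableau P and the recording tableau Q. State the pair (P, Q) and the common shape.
P = [1, 2, 4] / [3, 6] / [5] / [7];  Q = [1, 4, 7] / [2, 5] / [3] / [6];  common shape = (3, 2, 1, 1)

Row-insert the values π_1, π_2, … into P one at a time, bumping the leftmost entry strictly greater than the inserted value down to the next row. The recording tableau Q records, in position (i, j), the step at which that cell was added to P.
  Insert 7 (step 1): P = [7];  Q = [1]
  Insert 5 (step 2): P = [5] / [7];  Q = [1] / [2]
  Insert 1 (step 3): P = [1] / [5] / [7];  Q = [1] / [2] / [3]
  Insert 6 (step 4): P = [1, 6] / [5] / [7];  Q = [1, 4] / [2] / [3]
  Insert 3 (step 5): P = [1, 3] / [5, 6] / [7];  Q = [1, 4] / [2, 5] / [3]
  Insert 2 (step 6): P = [1, 2] / [3, 6] / [5] / [7];  Q = [1, 4] / [2, 5] / [3] / [6]
  Insert 4 (step 7): P = [1, 2, 4] / [3, 6] / [5] / [7];  Q = [1, 4, 7] / [2, 5] / [3] / [6]
Final shape: (3, 2, 1, 1).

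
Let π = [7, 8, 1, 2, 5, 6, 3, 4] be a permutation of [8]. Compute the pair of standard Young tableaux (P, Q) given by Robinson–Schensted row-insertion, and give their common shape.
P = [1, 2, 3, 4] / [5, 6] / [7, 8];  Q = [1, 2, 5, 6] / [3, 4] / [7, 8];  common shape = (4, 2, 2)

Row-insert the values π_1, π_2, … into P one at a time, bumping the leftmost entry strictly greater than the inserted value down to the next row. The recording tableau Q records, in position (i, j), the step at which that cell was added to P.
  Insert 7 (step 1): P = [7];  Q = [1]
  Insert 8 (step 2): P = [7, 8];  Q = [1, 2]
  Insert 1 (step 3): P = [1, 8] / [7];  Q = [1, 2] / [3]
  Insert 2 (step 4): P = [1, 2] / [7, 8];  Q = [1, 2] / [3, 4]
  Insert 5 (step 5): P = [1, 2, 5] / [7, 8];  Q = [1, 2, 5] / [3, 4]
  Insert 6 (step 6): P = [1, 2, 5, 6] / [7, 8];  Q = [1, 2, 5, 6] / [3, 4]
  Insert 3 (step 7): P = [1, 2, 3, 6] / [5, 8] / [7];  Q = [1, 2, 5, 6] / [3, 4] / [7]
  Insert 4 (step 8): P = [1, 2, 3, 4] / [5, 6] / [7, 8];  Q = [1, 2, 5, 6] / [3, 4] / [7, 8]
Final shape: (4, 2, 2).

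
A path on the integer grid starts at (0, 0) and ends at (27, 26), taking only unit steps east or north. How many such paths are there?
Number of paths = 973469712824056

A monotone lattice path from (0, 0) to (27, 26) consists of 27 east steps and 26 north steps in some order, so it is determined by which 27 of the 53 steps are east. The count is C(53, 27) = 973469712824056.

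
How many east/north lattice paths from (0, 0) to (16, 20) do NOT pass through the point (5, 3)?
Number of paths = 6105318030

Total paths from (0, 0) to (16, 20): C(36, 16) = 7307872110. Paths through (5, 3): (paths (0, 0) → (5, 3)) × (paths (5, 3) → (16, 20)) = C(8, 5) · C(28, 11) = 56 · 21474180 = 1202554080. Avoidance count = 7307872110 − 1202554080 = 6105318030.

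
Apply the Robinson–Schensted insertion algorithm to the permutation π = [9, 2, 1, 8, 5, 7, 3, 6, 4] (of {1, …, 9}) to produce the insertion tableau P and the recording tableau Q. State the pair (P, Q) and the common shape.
P = [1, 3, 4] / [2, 5, 6] / [7] / [8] / [9];  Q = [1, 4, 6] / [2, 5, 8] / [3] / [7] / [9];  common shape = (3, 3, 1, 1, 1)

Row-insert the values π_1, π_2, … into P one at a time, bumping the leftmost entry strictly greater than the inserted value down to the next row. The recording tableau Q records, in position (i, j), the step at which that cell was added to P.
  Insert 9 (step 1): P = [9];  Q = [1]
  Insert 2 (step 2): P = [2] / [9];  Q = [1] / [2]
  Insert 1 (step 3): P = [1] / [2] / [9];  Q = [1] / [2] / [3]
  Insert 8 (step 4): P = [1, 8] / [2] / [9];  Q = [1, 4] / [2] / [3]
  Insert 5 (step 5): P = [1, 5] / [2, 8] / [9];  Q = [1, 4] / [2, 5] / [3]
  Insert 7 (step 6): P = [1, 5, 7] / [2, 8] / [9];  Q = [1, 4, 6] / [2, 5] / [3]
  Insert 3 (step 7): P = [1, 3, 7] / [2, 5] / [8] / [9];  Q = [1, 4, 6] / [2, 5] / [3] / [7]
  Insert 6 (step 8): P = [1, 3, 6] / [2, 5, 7] / [8] / [9];  Q = [1, 4, 6] / [2, 5, 8] / [3] / [7]
  Insert 4 (step 9): P = [1, 3, 4] / [2, 5, 6] / [7] / [8] / [9];  Q = [1, 4, 6] / [2, 5, 8] / [3] / [7] / [9]
Final shape: (3, 3, 1, 1, 1).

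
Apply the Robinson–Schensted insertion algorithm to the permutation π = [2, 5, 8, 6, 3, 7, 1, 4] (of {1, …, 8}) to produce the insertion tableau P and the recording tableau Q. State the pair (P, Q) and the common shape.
P = [1, 3, 4, 7] / [2, 6] / [5] / [8];  Q = [1, 2, 3, 6] / [4, 8] / [5] / [7];  common shape = (4, 2, 1, 1)

Row-insert the values π_1, π_2, … into P one at a time, bumping the leftmost entry strictly greater than the inserted value down to the next row. The recording tableau Q records, in position (i, j), the step at which that cell was added to P.
  Insert 2 (step 1): P = [2];  Q = [1]
  Insert 5 (step 2): P = [2, 5];  Q = [1, 2]
  Insert 8 (step 3): P = [2, 5, 8];  Q = [1, 2, 3]
  Insert 6 (step 4): P = [2, 5, 6] / [8];  Q = [1, 2, 3] / [4]
  Insert 3 (step 5): P = [2, 3, 6] / [5] / [8];  Q = [1, 2, 3] / [4] / [5]
  Insert 7 (step 6): P = [2, 3, 6, 7] / [5] / [8];  Q = [1, 2, 3, 6] / [4] / [5]
  Insert 1 (step 7): P = [1, 3, 6, 7] / [2] / [5] / [8];  Q = [1, 2, 3, 6] / [4] / [5] / [7]
  Insert 4 (step 8): P = [1, 3, 4, 7] / [2, 6] / [5] / [8];  Q = [1, 2, 3, 6] / [4, 8] / [5] / [7]
Final shape: (4, 2, 1, 1).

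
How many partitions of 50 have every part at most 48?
p(50, parts ≤ 48) = 204224

Use the recurrence p(n, m) = p(n, m−1) + p(n−m, m): either the largest part is < m (count p(n, m−1)) or the largest part is exactly m (remove one copy of m, count p(n−m, m)). With p(0, ·) = 1 this gives p(50, parts ≤ 48) = 204224. (By conjugating Young diagrams, this also counts partitions of 50 into at most 48 parts.)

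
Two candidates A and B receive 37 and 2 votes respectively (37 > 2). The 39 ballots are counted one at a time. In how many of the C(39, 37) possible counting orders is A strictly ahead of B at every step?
Strict-lead orderings = 665

Total orderings of the 39 votes with 37 for A: C(39, 37) = 741. By the Bertrand ballot formula (Cycle Lemma / reflection principle), the number of orderings in which A is strictly ahead of B throughout is (p − q)/(p + q) · C(p + q, p) = (37 − 2)/(37 + 2) · 741 = 665.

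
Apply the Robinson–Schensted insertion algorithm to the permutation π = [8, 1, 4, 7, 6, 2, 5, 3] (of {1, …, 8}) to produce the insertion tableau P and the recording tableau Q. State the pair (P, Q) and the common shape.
P = [1, 2, 3] / [4, 5] / [6] / [7] / [8];  Q = [1, 3, 4] / [2, 7] / [5] / [6] / [8];  common shape = (3, 2, 1, 1, 1)

Row-insert the values π_1, π_2, … into P one at a time, bumping the leftmost entry strictly greater than the inserted value down to the next row. The recording tableau Q records, in position (i, j), the step at which that cell was added to P.
  Insert 8 (step 1): P = [8];  Q = [1]
  Insert 1 (step 2): P = [1] / [8];  Q = [1] / [2]
  Insert 4 (step 3): P = [1, 4] / [8];  Q = [1, 3] / [2]
  Insert 7 (step 4): P = [1, 4, 7] / [8];  Q = [1, 3, 4] / [2]
  Insert 6 (step 5): P = [1, 4, 6] / [7] / [8];  Q = [1, 3, 4] / [2] / [5]
  Insert 2 (step 6): P = [1, 2, 6] / [4] / [7] / [8];  Q = [1, 3, 4] / [2] / [5] / [6]
  Insert 5 (step 7): P = [1, 2, 5] / [4, 6] / [7] / [8];  Q = [1, 3, 4] / [2, 7] / [5] / [6]
  Insert 3 (step 8): P = [1, 2, 3] / [4, 5] / [6] / [7] / [8];  Q = [1, 3, 4] / [2, 7] / [5] / [6] / [8]
Final shape: (3, 2, 1, 1, 1).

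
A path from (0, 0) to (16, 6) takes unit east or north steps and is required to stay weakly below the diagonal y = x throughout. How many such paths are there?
Number of paths = 48279

By the reflection principle (André's argument), the number of monotone paths to (16, 6) with n ≤ m that never go above y = x is C(22, 16) − C(22, 17) = 74613 − 26334 = 48279.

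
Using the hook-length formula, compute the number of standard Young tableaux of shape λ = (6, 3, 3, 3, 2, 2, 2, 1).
# SYT of shape (6, 3, 3, 3, 2, 2, 2, 1) = 818611200

Hook-length formula: f^λ = n! / Π hook(c), product over all cells c of the Young diagram. For λ = (6, 3, 3, 3, 2, 2, 2, 1), n = 22 boxes. Hook lengths by row (left-to-right, top-to-bottom): [13, 11, 7, 3, 2, 1]; [9, 7, 3]; [8, 6, 2]; [7, 5, 1]; [5, 3]; [4, 2]; [3, 1]; [1]. Product of hooks = 1373058086400. So f^λ = 22! / 1373058086400 = 1124000727777607680000 / 1373058086400 = 818611200.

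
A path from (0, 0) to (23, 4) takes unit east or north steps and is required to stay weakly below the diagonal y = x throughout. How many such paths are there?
Number of paths = 14625

By the reflection principle (André's argument), the number of monotone paths to (23, 4) with n ≤ m that never go above y = x is C(27, 23) − C(27, 24) = 17550 − 2925 = 14625.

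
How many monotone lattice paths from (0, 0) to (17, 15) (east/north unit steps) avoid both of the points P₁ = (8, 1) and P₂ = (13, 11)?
Number of paths = 385529820

Inclusion–exclusion. Total paths: C(32, 17) = 565722720. Through P₁: C(9, 8)·C(23, 9) = 7354710. Through P₂: C(24, 13)·C(8, 4) = 174730080. Since P₁ is strictly southwest of P₂, a monotone path through both must visit P₁ then P₂; paths through both = C(9, 8)·C(15, 5)·C(8, 4) = 1891890. Avoid both = 565722720 − 7354710 − 174730080 + 1891890 = 385529820.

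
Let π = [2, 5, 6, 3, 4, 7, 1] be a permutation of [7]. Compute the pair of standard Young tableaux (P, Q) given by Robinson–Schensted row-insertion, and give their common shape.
P = [1, 3, 4, 7] / [2, 6] / [5];  Q = [1, 2, 3, 6] / [4, 5] / [7];  common shape = (4, 2, 1)

Row-insert the values π_1, π_2, … into P one at a time, bumping the leftmost entry strictly greater than the inserted value down to the next row. The recording tableau Q records, in position (i, j), the step at which that cell was added to P.
  Insert 2 (step 1): P = [2];  Q = [1]
  Insert 5 (step 2): P = [2, 5];  Q = [1, 2]
  Insert 6 (step 3): P = [2, 5, 6];  Q = [1, 2, 3]
  Insert 3 (step 4): P = [2, 3, 6] / [5];  Q = [1, 2, 3] / [4]
  Insert 4 (step 5): P = [2, 3, 4] / [5, 6];  Q = [1, 2, 3] / [4, 5]
  Insert 7 (step 6): P = [2, 3, 4, 7] / [5, 6];  Q = [1, 2, 3, 6] / [4, 5]
  Insert 1 (step 7): P = [1, 3, 4, 7] / [2, 6] / [5];  Q = [1, 2, 3, 6] / [4, 5] / [7]
Final shape: (4, 2, 1).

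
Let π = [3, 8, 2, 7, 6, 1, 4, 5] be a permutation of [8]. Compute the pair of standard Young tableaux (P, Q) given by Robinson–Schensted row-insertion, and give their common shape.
P = [1, 4, 5] / [2, 6] / [3, 7] / [8];  Q = [1, 2, 8] / [3, 4] / [5, 7] / [6];  common shape = (3, 2, 2, 1)

Row-insert the values π_1, π_2, … into P one at a time, bumping the leftmost entry strictly greater than the inserted value down to the next row. The recording tableau Q records, in position (i, j), the step at which that cell was added to P.
  Insert 3 (step 1): P = [3];  Q = [1]
  Insert 8 (step 2): P = [3, 8];  Q = [1, 2]
  Insert 2 (step 3): P = [2, 8] / [3];  Q = [1, 2] / [3]
  Insert 7 (step 4): P = [2, 7] / [3, 8];  Q = [1, 2] / [3, 4]
  Insert 6 (step 5): P = [2, 6] / [3, 7] / [8];  Q = [1, 2] / [3, 4] / [5]
  Insert 1 (step 6): P = [1, 6] / [2, 7] / [3] / [8];  Q = [1, 2] / [3, 4] / [5] / [6]
  Insert 4 (step 7): P = [1, 4] / [2, 6] / [3, 7] / [8];  Q = [1, 2] / [3, 4] / [5, 7] / [6]
  Insert 5 (step 8): P = [1, 4, 5] / [2, 6] / [3, 7] / [8];  Q = [1, 2, 8] / [3, 4] / [5, 7] / [6]
Final shape: (3, 2, 2, 1).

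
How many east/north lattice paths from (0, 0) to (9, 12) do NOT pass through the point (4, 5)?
Number of paths = 194138

Total paths from (0, 0) to (9, 12): C(21, 9) = 293930. Paths through (4, 5): (paths (0, 0) → (4, 5)) × (paths (4, 5) → (9, 12)) = C(9, 4) · C(12, 5) = 126 · 792 = 99792. Avoidance count = 293930 − 99792 = 194138.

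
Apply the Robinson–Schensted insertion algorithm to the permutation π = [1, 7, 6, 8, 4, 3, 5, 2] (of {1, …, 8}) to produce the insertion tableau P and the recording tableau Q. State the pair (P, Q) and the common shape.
P = [1, 2, 5] / [3, 8] / [4] / [6] / [7];  Q = [1, 2, 4] / [3, 7] / [5] / [6] / [8];  common shape = (3, 2, 1, 1, 1)

Row-insert the values π_1, π_2, … into P one at a time, bumping the leftmost entry strictly greater than the inserted value down to the next row. The recording tableau Q records, in position (i, j), the step at which that cell was added to P.
  Insert 1 (step 1): P = [1];  Q = [1]
  Insert 7 (step 2): P = [1, 7];  Q = [1, 2]
  Insert 6 (step 3): P = [1, 6] / [7];  Q = [1, 2] / [3]
  Insert 8 (step 4): P = [1, 6, 8] / [7];  Q = [1, 2, 4] / [3]
  Insert 4 (step 5): P = [1, 4, 8] / [6] / [7];  Q = [1, 2, 4] / [3] / [5]
  Insert 3 (step 6): P = [1, 3, 8] / [4] / [6] / [7];  Q = [1, 2, 4] / [3] / [5] / [6]
  Insert 5 (step 7): P = [1, 3, 5] / [4, 8] / [6] / [7];  Q = [1, 2, 4] / [3, 7] / [5] / [6]
  Insert 2 (step 8): P = [1, 2, 5] / [3, 8] / [4] / [6] / [7];  Q = [1, 2, 4] / [3, 7] / [5] / [6] / [8]
Final shape: (3, 2, 1, 1, 1).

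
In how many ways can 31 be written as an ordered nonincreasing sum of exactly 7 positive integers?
p(31, 7 parts) = 733

Partitions of n into exactly k parts are in bijection with partitions of n − k into at most k parts (subtract 1 from each part). So p(31, exactly 7) = p(24, parts ≤ 7). Computing via the recurrence p(m, j) = p(m, j−1) + p(m−j, j) gives 733.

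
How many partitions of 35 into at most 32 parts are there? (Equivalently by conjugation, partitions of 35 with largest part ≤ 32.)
p(35, parts ≤ 32) = 14879

Use the recurrence p(n, m) = p(n, m−1) + p(n−m, m): either the largest part is < m (count p(n, m−1)) or the largest part is exactly m (remove one copy of m, count p(n−m, m)). With p(0, ·) = 1 this gives p(35, parts ≤ 32) = 14879. (By conjugating Young diagrams, this also counts partitions of 35 into at most 32 parts.)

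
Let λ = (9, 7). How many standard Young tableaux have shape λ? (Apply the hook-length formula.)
# SYT of shape (9, 7) = 3432

Hook-length formula: f^λ = n! / Π hook(c), product over all cells c of the Young diagram. For λ = (9, 7), n = 16 boxes. Hook lengths by row (left-to-right, top-to-bottom): [10, 9, 8, 7, 6, 5, 4, 2, 1]; [7, 6, 5, 4, 3, 2, 1]. Product of hooks = 6096384000. So f^λ = 16! / 6096384000 = 20922789888000 / 6096384000 = 3432.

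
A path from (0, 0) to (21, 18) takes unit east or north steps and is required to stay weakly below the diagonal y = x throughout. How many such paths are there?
Number of paths = 11338026180

By the reflection principle (André's argument), the number of monotone paths to (21, 18) with n ≤ m that never go above y = x is C(39, 21) − C(39, 22) = 62359143990 − 51021117810 = 11338026180.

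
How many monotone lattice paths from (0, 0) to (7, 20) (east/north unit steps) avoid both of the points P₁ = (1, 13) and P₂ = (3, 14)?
Number of paths = 730026

Inclusion–exclusion. Total paths: C(27, 7) = 888030. Through P₁: C(14, 1)·C(13, 6) = 24024. Through P₂: C(17, 3)·C(10, 4) = 142800. Since P₁ is strictly southwest of P₂, a monotone path through both must visit P₁ then P₂; paths through both = C(14, 1)·C(3, 2)·C(10, 4) = 8820. Avoid both = 888030 − 24024 − 142800 + 8820 = 730026.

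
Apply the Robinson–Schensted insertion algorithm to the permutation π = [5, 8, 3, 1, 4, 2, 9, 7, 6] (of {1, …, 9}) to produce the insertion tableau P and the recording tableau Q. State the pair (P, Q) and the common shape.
P = [1, 2, 6] / [3, 4, 7] / [5, 8, 9];  Q = [1, 2, 7] / [3, 5, 8] / [4, 6, 9];  common shape = (3, 3, 3)

Row-insert the values π_1, π_2, … into P one at a time, bumping the leftmost entry strictly greater than the inserted value down to the next row. The recording tableau Q records, in position (i, j), the step at which that cell was added to P.
  Insert 5 (step 1): P = [5];  Q = [1]
  Insert 8 (step 2): P = [5, 8];  Q = [1, 2]
  Insert 3 (step 3): P = [3, 8] / [5];  Q = [1, 2] / [3]
  Insert 1 (step 4): P = [1, 8] / [3] / [5];  Q = [1, 2] / [3] / [4]
  Insert 4 (step 5): P = [1, 4] / [3, 8] / [5];  Q = [1, 2] / [3, 5] / [4]
  Insert 2 (step 6): P = [1, 2] / [3, 4] / [5, 8];  Q = [1, 2] / [3, 5] / [4, 6]
  Insert 9 (step 7): P = [1, 2, 9] / [3, 4] / [5, 8];  Q = [1, 2, 7] / [3, 5] / [4, 6]
  Insert 7 (step 8): P = [1, 2, 7] / [3, 4, 9] / [5, 8];  Q = [1, 2, 7] / [3, 5, 8] / [4, 6]
  Insert 6 (step 9): P = [1, 2, 6] / [3, 4, 7] / [5, 8, 9];  Q = [1, 2, 7] / [3, 5, 8] / [4, 6, 9]
Final shape: (3, 3, 3).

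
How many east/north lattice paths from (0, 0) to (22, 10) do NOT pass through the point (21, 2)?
Number of paths = 64509963

Total paths from (0, 0) to (22, 10): C(32, 22) = 64512240. Paths through (21, 2): (paths (0, 0) → (21, 2)) × (paths (21, 2) → (22, 10)) = C(23, 21) · C(9, 1) = 253 · 9 = 2277. Avoidance count = 64512240 − 2277 = 64509963.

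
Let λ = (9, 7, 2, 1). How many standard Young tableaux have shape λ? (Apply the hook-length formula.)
# SYT of shape (9, 7, 2, 1) = 3325608

Hook-length formula: f^λ = n! / Π hook(c), product over all cells c of the Young diagram. For λ = (9, 7, 2, 1), n = 19 boxes. Hook lengths by row (left-to-right, top-to-bottom): [12, 10, 8, 7, 6, 5, 4, 2, 1]; [9, 7, 5, 4, 3, 2, 1]; [3, 1]; [1]. Product of hooks = 36578304000. So f^λ = 19! / 36578304000 = 121645100408832000 / 36578304000 = 3325608.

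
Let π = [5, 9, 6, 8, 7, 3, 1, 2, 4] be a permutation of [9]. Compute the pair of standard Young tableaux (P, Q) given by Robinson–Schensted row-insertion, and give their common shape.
P = [1, 2, 4] / [3, 6, 7] / [5] / [8] / [9];  Q = [1, 2, 4] / [3, 8, 9] / [5] / [6] / [7];  common shape = (3, 3, 1, 1, 1)

Row-insert the values π_1, π_2, … into P one at a time, bumping the leftmost entry strictly greater than the inserted value down to the next row. The recording tableau Q records, in position (i, j), the step at which that cell was added to P.
  Insert 5 (step 1): P = [5];  Q = [1]
  Insert 9 (step 2): P = [5, 9];  Q = [1, 2]
  Insert 6 (step 3): P = [5, 6] / [9];  Q = [1, 2] / [3]
  Insert 8 (step 4): P = [5, 6, 8] / [9];  Q = [1, 2, 4] / [3]
  Insert 7 (step 5): P = [5, 6, 7] / [8] / [9];  Q = [1, 2, 4] / [3] / [5]
  Insert 3 (step 6): P = [3, 6, 7] / [5] / [8] / [9];  Q = [1, 2, 4] / [3] / [5] / [6]
  Insert 1 (step 7): P = [1, 6, 7] / [3] / [5] / [8] / [9];  Q = [1, 2, 4] / [3] / [5] / [6] / [7]
  Insert 2 (step 8): P = [1, 2, 7] / [3, 6] / [5] / [8] / [9];  Q = [1, 2, 4] / [3, 8] / [5] / [6] / [7]
  Insert 4 (step 9): P = [1, 2, 4] / [3, 6, 7] / [5] / [8] / [9];  Q = [1, 2, 4] / [3, 8, 9] / [5] / [6] / [7]
Final shape: (3, 3, 1, 1, 1).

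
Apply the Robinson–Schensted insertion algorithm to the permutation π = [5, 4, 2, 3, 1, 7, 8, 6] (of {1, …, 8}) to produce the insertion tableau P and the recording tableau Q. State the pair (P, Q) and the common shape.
P = [1, 3, 6, 8] / [2, 7] / [4] / [5];  Q = [1, 4, 6, 7] / [2, 8] / [3] / [5];  common shape = (4, 2, 1, 1)

Row-insert the values π_1, π_2, … into P one at a time, bumping the leftmost entry strictly greater than the inserted value down to the next row. The recording tableau Q records, in position (i, j), the step at which that cell was added to P.
  Insert 5 (step 1): P = [5];  Q = [1]
  Insert 4 (step 2): P = [4] / [5];  Q = [1] / [2]
  Insert 2 (step 3): P = [2] / [4] / [5];  Q = [1] / [2] / [3]
  Insert 3 (step 4): P = [2, 3] / [4] / [5];  Q = [1, 4] / [2] / [3]
  Insert 1 (step 5): P = [1, 3] / [2] / [4] / [5];  Q = [1, 4] / [2] / [3] / [5]
  Insert 7 (step 6): P = [1, 3, 7] / [2] / [4] / [5];  Q = [1, 4, 6] / [2] / [3] / [5]
  Insert 8 (step 7): P = [1, 3, 7, 8] / [2] / [4] / [5];  Q = [1, 4, 6, 7] / [2] / [3] / [5]
  Insert 6 (step 8): P = [1, 3, 6, 8] / [2, 7] / [4] / [5];  Q = [1, 4, 6, 7] / [2, 8] / [3] / [5]
Final shape: (4, 2, 1, 1).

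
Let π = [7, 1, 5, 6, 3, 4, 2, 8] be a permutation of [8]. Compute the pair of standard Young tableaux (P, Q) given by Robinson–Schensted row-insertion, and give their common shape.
P = [1, 2, 4, 8] / [3, 6] / [5] / [7];  Q = [1, 3, 4, 8] / [2, 6] / [5] / [7];  common shape = (4, 2, 1, 1)

Row-insert the values π_1, π_2, … into P one at a time, bumping the leftmost entry strictly greater than the inserted value down to the next row. The recording tableau Q records, in position (i, j), the step at which that cell was added to P.
  Insert 7 (step 1): P = [7];  Q = [1]
  Insert 1 (step 2): P = [1] / [7];  Q = [1] / [2]
  Insert 5 (step 3): P = [1, 5] / [7];  Q = [1, 3] / [2]
  Insert 6 (step 4): P = [1, 5, 6] / [7];  Q = [1, 3, 4] / [2]
  Insert 3 (step 5): P = [1, 3, 6] / [5] / [7];  Q = [1, 3, 4] / [2] / [5]
  Insert 4 (step 6): P = [1, 3, 4] / [5, 6] / [7];  Q = [1, 3, 4] / [2, 6] / [5]
  Insert 2 (step 7): P = [1, 2, 4] / [3, 6] / [5] / [7];  Q = [1, 3, 4] / [2, 6] / [5] / [7]
  Insert 8 (step 8): P = [1, 2, 4, 8] / [3, 6] / [5] / [7];  Q = [1, 3, 4, 8] / [2, 6] / [5] / [7]
Final shape: (4, 2, 1, 1).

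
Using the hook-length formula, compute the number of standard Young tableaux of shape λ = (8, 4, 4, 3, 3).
# SYT of shape (8, 4, 4, 3, 3) = 698377680

Hook-length formula: f^λ = n! / Π hook(c), product over all cells c of the Young diagram. For λ = (8, 4, 4, 3, 3), n = 22 boxes. Hook lengths by row (left-to-right, top-to-bottom): [12, 11, 10, 7, 4, 3, 2, 1]; [7, 6, 5, 2]; [6, 5, 4, 1]; [4, 3, 2]; [3, 2, 1]. Product of hooks = 1609445376000. So f^λ = 22! / 1609445376000 = 1124000727777607680000 / 1609445376000 = 698377680.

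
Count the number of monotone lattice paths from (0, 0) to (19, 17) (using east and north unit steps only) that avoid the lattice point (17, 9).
Number of paths = 8456891850

Total paths from (0, 0) to (19, 17): C(36, 19) = 8597496600. Paths through (17, 9): (paths (0, 0) → (17, 9)) × (paths (17, 9) → (19, 17)) = C(26, 17) · C(10, 2) = 3124550 · 45 = 140604750. Avoidance count = 8597496600 − 140604750 = 8456891850.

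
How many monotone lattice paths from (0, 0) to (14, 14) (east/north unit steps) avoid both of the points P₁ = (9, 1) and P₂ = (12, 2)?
Number of paths = 40026279

Inclusion–exclusion. Total paths: C(28, 14) = 40116600. Through P₁: C(10, 9)·C(18, 5) = 85680. Through P₂: C(14, 12)·C(14, 2) = 8281. Since P₁ is strictly southwest of P₂, a monotone path through both must visit P₁ then P₂; paths through both = C(10, 9)·C(4, 3)·C(14, 2) = 3640. Avoid both = 40116600 − 85680 − 8281 + 3640 = 40026279.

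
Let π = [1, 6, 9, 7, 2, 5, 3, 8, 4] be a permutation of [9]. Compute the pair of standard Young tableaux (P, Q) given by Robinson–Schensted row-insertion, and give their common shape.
P = [1, 2, 3, 4] / [5, 7, 8] / [6] / [9];  Q = [1, 2, 3, 8] / [4, 6, 9] / [5] / [7];  common shape = (4, 3, 1, 1)

Row-insert the values π_1, π_2, … into P one at a time, bumping the leftmost entry strictly greater than the inserted value down to the next row. The recording tableau Q records, in position (i, j), the step at which that cell was added to P.
  Insert 1 (step 1): P = [1];  Q = [1]
  Insert 6 (step 2): P = [1, 6];  Q = [1, 2]
  Insert 9 (step 3): P = [1, 6, 9];  Q = [1, 2, 3]
  Insert 7 (step 4): P = [1, 6, 7] / [9];  Q = [1, 2, 3] / [4]
  Insert 2 (step 5): P = [1, 2, 7] / [6] / [9];  Q = [1, 2, 3] / [4] / [5]
  Insert 5 (step 6): P = [1, 2, 5] / [6, 7] / [9];  Q = [1, 2, 3] / [4, 6] / [5]
  Insert 3 (step 7): P = [1, 2, 3] / [5, 7] / [6] / [9];  Q = [1, 2, 3] / [4, 6] / [5] / [7]
  Insert 8 (step 8): P = [1, 2, 3, 8] / [5, 7] / [6] / [9];  Q = [1, 2, 3, 8] / [4, 6] / [5] / [7]
  Insert 4 (step 9): P = [1, 2, 3, 4] / [5, 7, 8] / [6] / [9];  Q = [1, 2, 3, 8] / [4, 6, 9] / [5] / [7]
Final shape: (4, 3, 1, 1).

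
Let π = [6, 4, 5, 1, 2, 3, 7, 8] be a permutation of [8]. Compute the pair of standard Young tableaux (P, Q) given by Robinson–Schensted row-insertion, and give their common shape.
P = [1, 2, 3, 7, 8] / [4, 5] / [6];  Q = [1, 3, 6, 7, 8] / [2, 5] / [4];  common shape = (5, 2, 1)

Row-insert the values π_1, π_2, … into P one at a time, bumping the leftmost entry strictly greater than the inserted value down to the next row. The recording tableau Q records, in position (i, j), the step at which that cell was added to P.
  Insert 6 (step 1): P = [6];  Q = [1]
  Insert 4 (step 2): P = [4] / [6];  Q = [1] / [2]
  Insert 5 (step 3): P = [4, 5] / [6];  Q = [1, 3] / [2]
  Insert 1 (step 4): P = [1, 5] / [4] / [6];  Q = [1, 3] / [2] / [4]
  Insert 2 (step 5): P = [1, 2] / [4, 5] / [6];  Q = [1, 3] / [2, 5] / [4]
  Insert 3 (step 6): P = [1, 2, 3] / [4, 5] / [6];  Q = [1, 3, 6] / [2, 5] / [4]
  Insert 7 (step 7): P = [1, 2, 3, 7] / [4, 5] / [6];  Q = [1, 3, 6, 7] / [2, 5] / [4]
  Insert 8 (step 8): P = [1, 2, 3, 7, 8] / [4, 5] / [6];  Q = [1, 3, 6, 7, 8] / [2, 5] / [4]
Final shape: (5, 2, 1).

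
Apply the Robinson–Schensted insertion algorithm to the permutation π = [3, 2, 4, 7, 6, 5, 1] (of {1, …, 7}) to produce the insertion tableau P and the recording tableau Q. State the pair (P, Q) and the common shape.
P = [1, 4, 5] / [2, 6] / [3] / [7];  Q = [1, 3, 4] / [2, 5] / [6] / [7];  common shape = (3, 2, 1, 1)

Row-insert the values π_1, π_2, … into P one at a time, bumping the leftmost entry strictly greater than the inserted value down to the next row. The recording tableau Q records, in position (i, j), the step at which that cell was added to P.
  Insert 3 (step 1): P = [3];  Q = [1]
  Insert 2 (step 2): P = [2] / [3];  Q = [1] / [2]
  Insert 4 (step 3): P = [2, 4] / [3];  Q = [1, 3] / [2]
  Insert 7 (step 4): P = [2, 4, 7] / [3];  Q = [1, 3, 4] / [2]
  Insert 6 (step 5): P = [2, 4, 6] / [3, 7];  Q = [1, 3, 4] / [2, 5]
  Insert 5 (step 6): P = [2, 4, 5] / [3, 6] / [7];  Q = [1, 3, 4] / [2, 5] / [6]
  Insert 1 (step 7): P = [1, 4, 5] / [2, 6] / [3] / [7];  Q = [1, 3, 4] / [2, 5] / [6] / [7]
Final shape: (3, 2, 1, 1).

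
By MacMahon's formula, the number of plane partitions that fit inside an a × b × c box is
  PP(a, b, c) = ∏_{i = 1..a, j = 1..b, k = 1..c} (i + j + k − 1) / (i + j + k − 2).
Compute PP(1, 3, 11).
PP(1, 3, 11) = 364

Evaluate the triple product over i = 1..1, j = 1..3, k = 1..11. The factors are (2/1) · (3/2) · (4/3) · (5/4) · (6/5) · (7/6) · (8/7) · (9/8) · … (33 factors total). The numerators and denominators telescope so the product is an integer; carrying out the multiplication exactly gives PP(1, 3, 11) = 364.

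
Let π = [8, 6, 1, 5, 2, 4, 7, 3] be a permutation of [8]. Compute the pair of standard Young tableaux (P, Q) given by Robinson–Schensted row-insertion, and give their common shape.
P = [1, 2, 3, 7] / [4] / [5] / [6] / [8];  Q = [1, 4, 6, 7] / [2] / [3] / [5] / [8];  common shape = (4, 1, 1, 1, 1)

Row-insert the values π_1, π_2, … into P one at a time, bumping the leftmost entry strictly greater than the inserted value down to the next row. The recording tableau Q records, in position (i, j), the step at which that cell was added to P.
  Insert 8 (step 1): P = [8];  Q = [1]
  Insert 6 (step 2): P = [6] / [8];  Q = [1] / [2]
  Insert 1 (step 3): P = [1] / [6] / [8];  Q = [1] / [2] / [3]
  Insert 5 (step 4): P = [1, 5] / [6] / [8];  Q = [1, 4] / [2] / [3]
  Insert 2 (step 5): P = [1, 2] / [5] / [6] / [8];  Q = [1, 4] / [2] / [3] / [5]
  Insert 4 (step 6): P = [1, 2, 4] / [5] / [6] / [8];  Q = [1, 4, 6] / [2] / [3] / [5]
  Insert 7 (step 7): P = [1, 2, 4, 7] / [5] / [6] / [8];  Q = [1, 4, 6, 7] / [2] / [3] / [5]
  Insert 3 (step 8): P = [1, 2, 3, 7] / [4] / [5] / [6] / [8];  Q = [1, 4, 6, 7] / [2] / [3] / [5] / [8]
Final shape: (4, 1, 1, 1, 1).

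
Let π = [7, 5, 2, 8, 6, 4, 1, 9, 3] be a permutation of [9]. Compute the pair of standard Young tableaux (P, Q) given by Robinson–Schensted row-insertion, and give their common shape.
P = [1, 3, 9] / [2, 4] / [5, 6] / [7, 8];  Q = [1, 4, 8] / [2, 5] / [3, 6] / [7, 9];  common shape = (3, 2, 2, 2)

Row-insert the values π_1, π_2, … into P one at a time, bumping the leftmost entry strictly greater than the inserted value down to the next row. The recording tableau Q records, in position (i, j), the step at which that cell was added to P.
  Insert 7 (step 1): P = [7];  Q = [1]
  Insert 5 (step 2): P = [5] / [7];  Q = [1] / [2]
  Insert 2 (step 3): P = [2] / [5] / [7];  Q = [1] / [2] / [3]
  Insert 8 (step 4): P = [2, 8] / [5] / [7];  Q = [1, 4] / [2] / [3]
  Insert 6 (step 5): P = [2, 6] / [5, 8] / [7];  Q = [1, 4] / [2, 5] / [3]
  Insert 4 (step 6): P = [2, 4] / [5, 6] / [7, 8];  Q = [1, 4] / [2, 5] / [3, 6]
  Insert 1 (step 7): P = [1, 4] / [2, 6] / [5, 8] / [7];  Q = [1, 4] / [2, 5] / [3, 6] / [7]
  Insert 9 (step 8): P = [1, 4, 9] / [2, 6] / [5, 8] / [7];  Q = [1, 4, 8] / [2, 5] / [3, 6] / [7]
  Insert 3 (step 9): P = [1, 3, 9] / [2, 4] / [5, 6] / [7, 8];  Q = [1, 4, 8] / [2, 5] / [3, 6] / [7, 9]
Final shape: (3, 2, 2, 2).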